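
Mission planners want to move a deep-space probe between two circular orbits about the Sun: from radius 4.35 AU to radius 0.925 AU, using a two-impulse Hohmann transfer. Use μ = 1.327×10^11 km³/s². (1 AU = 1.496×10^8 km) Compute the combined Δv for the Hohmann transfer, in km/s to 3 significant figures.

Δv = 14.6 km/s

In km: r₁ = 4.35 × 1.496×10^8 = 6.5076×10^8 km; r₂ = 0.925 × 1.496×10^8 = 1.3838×10^8 km.
Transfer-ellipse semi-major axis a_t = (r₁ + r₂)/2 = (6.5076×10^8 + 1.3838×10^8)/2 = 3.9457×10^8 km.
Circular speed at r₁: v₁ = √(μ/r₁) = √(1.327×10^11/6.5076×10^8) = 14.2799 km/s.
Transfer-orbit speed at r₁ (v² = μ(2/r − 1/a)): v_a = √[μ(2/r₁ − 1/a_t)] = 8.45668 km/s.
First burn Δv₁ = |v_a − v₁| = 5.8232 km/s.
At r₂, v₂ = √(μ/r₂) = 30.966976 km/s.
Transfer-orbit speed at r₂: v_p = √[μ(2/r₂ − 1/a_t)] = 39.769231 km/s.
Second burn Δv₂ = |v₂ − v_p| = 8.8023 km/s.
Total Δv = Δv₁ + Δv₂ = 14.63 km/s.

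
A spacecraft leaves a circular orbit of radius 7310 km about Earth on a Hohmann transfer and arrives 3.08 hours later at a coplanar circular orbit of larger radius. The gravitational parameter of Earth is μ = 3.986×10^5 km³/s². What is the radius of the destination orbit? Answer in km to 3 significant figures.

r₂ = 26800 km

Transfer time t = 3.08 hours = 11088 s, and t = π√(a_t³/μ).
So a_t = (μ t²/π²)^(1/3) = (3.986×10^5 × (11088)² / π²)^(1/3) = 17060 km.
Since a_t = (r₁ + r₂)/2, r₂ = 2a_t − r₁ = 2×17060 − 7310 = 26810 km.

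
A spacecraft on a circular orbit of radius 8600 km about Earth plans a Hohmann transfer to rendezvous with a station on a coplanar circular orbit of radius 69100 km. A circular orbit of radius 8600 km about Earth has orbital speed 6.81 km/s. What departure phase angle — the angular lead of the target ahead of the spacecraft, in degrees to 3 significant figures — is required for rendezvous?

From the circular-orbit relation v² = μ/r at r = 8600 km: μ = v²r = (6.81)² × 8600 = 3.98834×10^5 km³/s².
Transfer-ellipse semi-major axis a_t = (r₁ + r₂)/2 = (8600 + 69100)/2 = 38850 km.
Transfer time t = π√(a_t³/μ) = 38090 s.
The target's mean motion on its circular orbit is ω₂ = √(μ/r₂³) = 3.477×10^-5 rad/s.
Angle swept by the target during transfer: ω₂·t = 1.3244 rad = 75.88°.
Arrival is 180° from departure on the ellipse, so φ = 180° − 75.88° = 104°.

φ = 104°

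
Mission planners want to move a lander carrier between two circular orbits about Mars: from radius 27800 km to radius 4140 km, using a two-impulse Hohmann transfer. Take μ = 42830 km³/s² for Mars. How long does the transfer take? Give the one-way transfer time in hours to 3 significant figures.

Transfer-ellipse semi-major axis a_t = (r₁ + r₂)/2 = (27800 + 4140)/2 = 15970 km.
Half the transfer-orbit period gives t = π√(a_t³/μ) = 30640 s.
Converting: 30640 s ÷ 3600 s/hour = 8.51 hours.

t = 8.51 hours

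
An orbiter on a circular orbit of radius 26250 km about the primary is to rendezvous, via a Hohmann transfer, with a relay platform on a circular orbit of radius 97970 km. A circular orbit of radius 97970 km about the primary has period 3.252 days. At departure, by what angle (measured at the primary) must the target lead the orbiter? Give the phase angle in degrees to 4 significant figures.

From Kepler's third law T² = 4π²r³/μ at r = 97970 km, T = 3.252 days = 3.252 × 86400 s = 2.809728×10^5 s: μ = 4π²r³/T² = 4.70230×10^5 km³/s².
The Hohmann ellipse has a_t = (r₁ + r₂)/2 = 62110 km.
Transfer time t = π√(a_t³/μ) = 70915 s.
The target's mean motion on its circular orbit is ω₂ = √(μ/r₂³) = 2.2362×10^-5 rad/s.
Angle swept by the target during transfer: ω₂·t = 1.5858 rad = 90.86°.
The orbiter traverses 180° on the transfer ellipse, so the target must lead by 180° − 90.86° = 89.14°.

φ = 89.14°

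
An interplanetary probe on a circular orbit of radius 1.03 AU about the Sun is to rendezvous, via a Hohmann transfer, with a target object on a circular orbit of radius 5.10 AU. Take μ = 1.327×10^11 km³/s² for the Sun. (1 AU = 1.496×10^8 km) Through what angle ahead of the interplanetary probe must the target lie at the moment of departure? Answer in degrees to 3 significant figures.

φ = 96.1°

In km: r₁ = 1.03 × 1.496×10^8 = 1.54088×10^8 km; r₂ = 5.10 × 1.496×10^8 = 7.6296×10^8 km.
Transfer-ellipse semi-major axis a_t = (r₁ + r₂)/2 = (1.54088×10^8 + 7.6296×10^8)/2 = 4.58524×10^8 km.
Transfer time t = π√(a_t³/μ) = 8.4675×10^7 s.
The target's mean motion on its circular orbit is ω₂ = √(μ/r₂³) = 1.7286×10^-8 rad/s.
Angle swept by the target during transfer: ω₂·t = 1.4637 rad = 83.86°.
The interplanetary probe traverses 180° on the transfer ellipse, so the target must lead by 180° − 83.86° = 96.1°.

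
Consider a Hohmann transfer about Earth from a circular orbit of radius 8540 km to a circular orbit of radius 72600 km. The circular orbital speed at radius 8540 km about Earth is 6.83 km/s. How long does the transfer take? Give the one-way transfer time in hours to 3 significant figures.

From the circular-orbit relation v² = μ/r at r = 8540 km: μ = v²r = (6.83)² × 8540 = 3.98382×10^5 km³/s².
Semi-major axis of the transfer orbit: a_t = (8540 + 72600)/2 = 40570 km.
Transfer time t = π√(a_t³/μ) = π√((40570)³ / 3.98382×10^5) = 40670 s.
Converting: 40670 s ÷ 3600 s/hour = 11.3 hours.

t = 11.3 hours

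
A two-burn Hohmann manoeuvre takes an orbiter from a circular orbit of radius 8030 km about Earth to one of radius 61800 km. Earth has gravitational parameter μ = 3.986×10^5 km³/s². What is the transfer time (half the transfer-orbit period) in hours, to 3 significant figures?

The Hohmann ellipse has a_t = (r₁ + r₂)/2 = 34915 km.
Transfer time t = π√(a_t³/μ) = π√((34915)³ / 3.986×10^5) = 32460 s.
Converting: 32460 s ÷ 3600 s/hour = 9.02 hours.

t = 9.02 hours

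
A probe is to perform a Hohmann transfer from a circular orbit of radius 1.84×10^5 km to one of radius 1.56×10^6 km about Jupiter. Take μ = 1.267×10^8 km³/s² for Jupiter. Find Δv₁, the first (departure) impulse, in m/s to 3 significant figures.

Transfer-ellipse semi-major axis a_t = (r₁ + r₂)/2 = (1.840×10^5 + 1.560×10^6)/2 = 8.720×10^5 km.
Circular speed at r = 1.840×10^5 km: v_c = √(μ/r) = 26.241 km/s.
Vis-viva on the transfer ellipse at r = 1.840×10^5 km gives v_t = √[μ(2/r − 1/a_t)] = 35.098 km/s.
Δv₁ = |v_t − v_c| = |35.098 − 26.241| = 8.857 km/s.

Δv₁ = 8860 m/s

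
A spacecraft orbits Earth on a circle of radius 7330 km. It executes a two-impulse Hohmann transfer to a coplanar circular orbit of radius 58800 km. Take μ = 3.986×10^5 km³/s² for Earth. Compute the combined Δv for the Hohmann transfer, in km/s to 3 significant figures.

Semi-major axis of the transfer orbit: a_t = (7330 + 58800)/2 = 33065 km.
Circular speed at r₁: v₁ = √(μ/r₁) = √(3.986×10^5/7330) = 7.3742 km/s.
On the transfer ellipse at r₁, vis-viva gives v_p = √[μ(2/r₁ − 1/a_t)] = 9.8338 km/s.
First burn Δv₁ = |v_p − v₁| = 2.4596 km/s.
At r₂, v₂ = √(μ/r₂) = 2.603634 km/s.
Transfer-orbit speed at r₂: v_a = √[μ(2/r₂ − 1/a_t)] = 1.225879 km/s.
Second burn Δv₂ = |v₂ − v_a| = 1.3778 km/s.
Total Δv = Δv₁ + Δv₂ = 3.837 km/s.

Δv = 3.84 km/s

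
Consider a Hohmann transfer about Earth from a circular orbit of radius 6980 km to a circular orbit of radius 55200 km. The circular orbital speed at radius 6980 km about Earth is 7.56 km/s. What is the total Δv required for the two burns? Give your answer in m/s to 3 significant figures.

Δv = 3930 m/s

From the circular-orbit relation v² = μ/r at r = 6980 km: μ = v²r = (7.56)² × 6980 = 3.98932×10^5 km³/s².
The Hohmann ellipse has a_t = (r₁ + r₂)/2 = 31090 km.
Circular speed at r₁: v₁ = √(μ/r₁) = √(3.98932×10^5/6980) = 7.56000 km/s.
On the transfer ellipse at r₁, vis-viva equation gives v_p = √[μ(2/r₁ − 1/a_t)] = 10.0735 km/s.
First burn Δv₁ = |v_p − v₁| = 2.5135 km/s.
Circular speed at r₂: v₂ = √(μ/r₂) = 2.6883 km/s.
Transfer-orbit speed at r₂: v_a = √[μ(2/r₂ − 1/a_t)] = 1.2738 km/s.
Second burn Δv₂ = |v₂ − v_a| = 1.4145 km/s.
Total Δv = Δv₁ + Δv₂ = 3.928 km/s.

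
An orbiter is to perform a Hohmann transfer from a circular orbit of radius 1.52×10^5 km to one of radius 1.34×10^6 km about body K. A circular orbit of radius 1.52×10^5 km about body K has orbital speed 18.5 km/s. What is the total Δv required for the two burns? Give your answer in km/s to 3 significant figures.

Δv = 9.71 km/s

From the circular-orbit relation v² = μ/r at r = 1.52×10^5 km: μ = v²r = (18.5)² × 1.52×10^5 = 5.20220×10^7 km³/s².
Semi-major axis of the transfer orbit: a_t = (1.520×10^5 + 1.340×10^6)/2 = 7.460×10^5 km.
Circular speed at r₁: v₁ = √(μ/r₁) = √(5.20220×10^7/1.520×10^5) = 18.5000 km/s.
On the transfer ellipse at r₁, vis-viva equation gives v_p = √[μ(2/r₁ − 1/a_t)] = 24.7945 km/s.
First burn Δv₁ = |v_p − v₁| = 6.2945 km/s.
Circular speed at r₂: v₂ = √(μ/r₂) = 6.2308 km/s.
Transfer-orbit speed at r₂: v_a = √[μ(2/r₂ − 1/a_t)] = 2.8125 km/s.
Second burn Δv₂ = |v₂ − v_a| = 3.4183 km/s.
Total Δv = Δv₁ + Δv₂ = 9.713 km/s.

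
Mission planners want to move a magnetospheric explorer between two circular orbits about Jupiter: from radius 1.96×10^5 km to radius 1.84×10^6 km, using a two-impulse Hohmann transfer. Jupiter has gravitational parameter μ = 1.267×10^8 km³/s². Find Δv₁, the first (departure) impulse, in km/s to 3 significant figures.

Δv₁ = 8.76 km/s

The Hohmann ellipse has a_t = (r₁ + r₂)/2 = 1.018×10^6 km.
Circular speed at r = 1.960×10^5 km: v_c = √(μ/r) = 25.425 km/s.
Vis-viva on the transfer ellipse at r = 1.960×10^5 km gives v_t = √[μ(2/r − 1/a_t)] = 34.182 km/s.
Δv₁ = |v_t − v_c| = |34.182 − 25.425| = 8.757 km/s.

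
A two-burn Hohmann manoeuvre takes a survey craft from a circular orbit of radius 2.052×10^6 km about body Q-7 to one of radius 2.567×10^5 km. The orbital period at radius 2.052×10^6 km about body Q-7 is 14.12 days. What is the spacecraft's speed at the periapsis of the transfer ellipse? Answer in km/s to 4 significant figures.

v = 39.84 km/s

From Kepler's third law T² = 4π²r³/μ at r = 2.052×10^6 km, T = 14.12 days = 14.12 × 86400 s = 1.219968×10^6 s: μ = 4π²r³/T² = 2.29190×10^8 km³/s².
The Hohmann ellipse has a_t = (r₁ + r₂)/2 = 1.15435×10^6 km.
The periapsis of the transfer ellipse is at r = 2.567×10^5 km.
Vis-viva: v = √[μ(2/r − 1/a_t)] = √[2.29190×10^8 × (2/2.567×10^5 − 1/1.15435×10^6)] = 39.84 km/s.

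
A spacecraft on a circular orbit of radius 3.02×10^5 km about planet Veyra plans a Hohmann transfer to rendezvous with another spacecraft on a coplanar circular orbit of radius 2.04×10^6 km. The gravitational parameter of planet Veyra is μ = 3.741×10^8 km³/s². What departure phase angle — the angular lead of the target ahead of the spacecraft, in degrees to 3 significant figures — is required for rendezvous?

The Hohmann ellipse has a_t = (r₁ + r₂)/2 = 1.171×10^6 km.
Transfer time t = π√(a_t³/μ) = 2.0582×10^5 s.
The target's mean motion on its circular orbit is ω₂ = √(μ/r₂³) = 6.6382×10^-6 rad/s.
Angle swept by the target during transfer: ω₂·t = 1.3663 rad = 78.28°.
The spacecraft traverses 180° on the transfer ellipse, so the target must lead by 180° − 78.28° = 102°.

φ = 102°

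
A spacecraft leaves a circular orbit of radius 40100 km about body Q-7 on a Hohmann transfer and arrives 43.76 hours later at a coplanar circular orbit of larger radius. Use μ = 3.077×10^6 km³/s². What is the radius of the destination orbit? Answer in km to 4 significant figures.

Transfer time t = 43.76 hours = 1.57536×10^5 s, and t = π√(a_t³/μ).
So a_t = (μ t²/π²)^(1/3) = (3.077×10^6 × (1.57536×10^5)² / π²)^(1/3) = 1.9779×10^5 km.
Since a_t = (r₁ + r₂)/2, r₂ = 2a_t − r₁ = 2×1.9779×10^5 − 40100 = 3.5548×10^5 km.

r₂ = 3.555×10^5 km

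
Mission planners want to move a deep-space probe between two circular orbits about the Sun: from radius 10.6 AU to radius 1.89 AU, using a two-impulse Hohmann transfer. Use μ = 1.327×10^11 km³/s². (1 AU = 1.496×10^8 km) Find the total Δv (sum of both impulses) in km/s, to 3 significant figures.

In km: r₁ = 10.6 × 1.496×10^8 = 1.58576×10^9 km; r₂ = 1.89 × 1.496×10^8 = 2.82744×10^8 km.
Transfer-ellipse semi-major axis a_t = (r₁ + r₂)/2 = (1.58576×10^9 + 2.82744×10^8)/2 = 9.34252×10^8 km.
At r₁ the circular-orbit speed is v₁ = √(μ/r₁) = 9.1478 km/s.
Transfer-orbit speed at r₁ (v² = μ(2/r − 1/a)): v_a = √[μ(2/r₁ − 1/a_t)] = 5.0325 km/s.
First burn Δv₁ = |v_a − v₁| = 4.1153 km/s.
At r₂, v₂ = √(μ/r₂) = 21.6640 km/s.
Transfer-orbit speed at r₂: v_p = √[μ(2/r₂ − 1/a_t)] = 28.2244 km/s.
Second burn Δv₂ = |v₂ − v_p| = 6.5604 km/s.
Δv = Δv₁ + Δv₂ = 4.1153 + 6.5604 = 10.68 km/s.

Δv = 10.7 km/s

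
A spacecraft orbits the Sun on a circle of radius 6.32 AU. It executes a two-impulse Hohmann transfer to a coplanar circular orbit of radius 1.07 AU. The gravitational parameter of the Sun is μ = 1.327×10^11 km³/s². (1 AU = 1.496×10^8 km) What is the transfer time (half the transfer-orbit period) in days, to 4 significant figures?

In km: r₁ = 6.32 × 1.496×10^8 = 9.45472×10^8 km; r₂ = 1.07 × 1.496×10^8 = 1.60072×10^8 km.
Transfer-ellipse semi-major axis a_t = (r₁ + r₂)/2 = (9.45472×10^8 + 1.60072×10^8)/2 = 5.52772×10^8 km.
Half the transfer-orbit period gives t = π√(a_t³/μ) = 1.121×10^8 s.
Converting: 1.121×10^8 s ÷ 86400 s/day = 1297 days.

t = 1297 days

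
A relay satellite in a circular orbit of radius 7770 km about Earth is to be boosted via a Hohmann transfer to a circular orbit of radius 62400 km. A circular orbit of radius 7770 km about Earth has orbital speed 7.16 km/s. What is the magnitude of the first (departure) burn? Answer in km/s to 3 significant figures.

Δv₁ = 2.39 km/s

From the circular-orbit relation v² = μ/r at r = 7770 km: μ = v²r = (7.16)² × 7770 = 3.98334×10^5 km³/s².
The Hohmann ellipse has a_t = (r₁ + r₂)/2 = 35085 km.
On the circular orbit at r = 7770 km, v_c = √(μ/r) = 7.160 km/s.
Transfer-orbit speed at the same r (vis-viva, a = a_t): v_t = √[μ(2/r − 1/a_t)] = 9.549 km/s.
Δv₁ = |v_t − v_c| = |9.549 − 7.160| = 2.389 km/s.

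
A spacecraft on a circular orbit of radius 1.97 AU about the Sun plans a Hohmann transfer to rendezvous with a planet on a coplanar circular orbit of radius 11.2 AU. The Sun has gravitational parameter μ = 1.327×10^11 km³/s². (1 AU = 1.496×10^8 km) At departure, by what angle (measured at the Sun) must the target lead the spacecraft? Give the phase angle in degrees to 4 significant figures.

φ = 98.85°

In km: r₁ = 1.97 × 1.496×10^8 = 2.94712×10^8 km; r₂ = 11.2 × 1.496×10^8 = 1.67552×10^9 km.
Semi-major axis of the transfer orbit: a_t = (2.94712×10^8 + 1.67552×10^9)/2 = 9.85116×10^8 km.
The half-period of the transfer ellipse is t = π√(a_t³/μ) = 2.6665×10^8 s.
The target's mean motion on its circular orbit is ω₂ = √(μ/r₂³) = 5.3114×10^-9 rad/s.
Angle swept by the target during transfer: ω₂·t = 1.4163 rad = 81.15°.
The spacecraft traverses 180° on the transfer ellipse, so the target must lead by 180° − 81.15° = 98.85°.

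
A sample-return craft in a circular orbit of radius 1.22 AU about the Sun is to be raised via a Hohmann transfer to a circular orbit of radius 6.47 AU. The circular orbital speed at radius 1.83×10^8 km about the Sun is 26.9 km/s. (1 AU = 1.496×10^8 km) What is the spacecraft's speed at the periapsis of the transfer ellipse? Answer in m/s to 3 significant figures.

v = 34900 m/s

From the circular-orbit relation v² = μ/r at r = 1.83×10^8 km: μ = v²r = (26.9)² × 1.83×10^8 = 1.32421×10^11 km³/s².
In km: r₁ = 1.22 × 1.496×10^8 = 1.82512×10^8 km; r₂ = 6.47 × 1.496×10^8 = 9.67912×10^8 km.
Semi-major axis of the transfer orbit: a_t = (1.82512×10^8 + 9.67912×10^8)/2 = 5.75212×10^8 km.
The periapsis of the transfer ellipse is at r = 1.82512×10^8 km.
From the vis-viva equation, v = √[μ(2/r − 1/a_t)] = 34.94 km/s.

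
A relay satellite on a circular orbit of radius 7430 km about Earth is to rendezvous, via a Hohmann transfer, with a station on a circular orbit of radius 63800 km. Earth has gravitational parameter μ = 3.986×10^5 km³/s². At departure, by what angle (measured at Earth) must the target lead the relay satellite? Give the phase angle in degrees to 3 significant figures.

φ = 105°

Transfer-ellipse semi-major axis a_t = (r₁ + r₂)/2 = (7430 + 63800)/2 = 35615 km.
The half-period of the transfer ellipse is t = π√(a_t³/μ) = 33445 s.
Target angular speed ω₂ = √(μ/r₂³) = 3.9178×10^-5 rad/s.
Angle swept by the target during transfer: ω₂·t = 1.3103 rad = 75.07°.
Arrival is 180° from departure on the ellipse, so φ = 180° − 75.07° = 105°.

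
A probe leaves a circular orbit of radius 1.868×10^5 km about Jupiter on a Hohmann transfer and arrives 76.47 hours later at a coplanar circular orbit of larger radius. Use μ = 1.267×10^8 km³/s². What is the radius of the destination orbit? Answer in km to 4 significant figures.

r₂ = 1.795×10^6 km

Transfer time t = 76.47 hours = 2.75292×10^5 s, and t = π√(a_t³/μ).
So a_t = (μ t²/π²)^(1/3) = (1.267×10^8 × (2.75292×10^5)² / π²)^(1/3) = 9.9088×10^5 km.
Since a_t = (r₁ + r₂)/2, r₂ = 2a_t − r₁ = 2×9.9088×10^5 − 1.868×10^5 = 1.79496×10^6 km.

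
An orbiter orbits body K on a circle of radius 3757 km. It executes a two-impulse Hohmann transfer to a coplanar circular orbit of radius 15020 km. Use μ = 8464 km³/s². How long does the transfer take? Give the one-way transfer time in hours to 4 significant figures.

t = 8.629 hours

The Hohmann ellipse has a_t = (r₁ + r₂)/2 = 9388.5 km.
Transfer time t = π√(a_t³/μ) = π√((9388.5)³ / 8464) = 31064 s.
Converting: 31064 s ÷ 3600 s/hour = 8.629 hours.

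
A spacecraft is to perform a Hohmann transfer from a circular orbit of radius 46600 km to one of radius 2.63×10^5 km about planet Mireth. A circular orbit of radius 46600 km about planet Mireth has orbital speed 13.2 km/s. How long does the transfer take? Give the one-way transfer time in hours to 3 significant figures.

From the circular-orbit relation v² = μ/r at r = 46600 km: μ = v²r = (13.2)² × 46600 = 8.11958×10^6 km³/s².
Transfer-ellipse semi-major axis a_t = (r₁ + r₂)/2 = (46600 + 2.630×10^5)/2 = 1.548×10^5 km.
By Kepler's third law the transfer-orbit period is T = 2π√(a_t³/μ), so t = T/2 = 67150 s.
Converting: 67150 s ÷ 3600 s/hour = 18.7 hours.

t = 18.7 hours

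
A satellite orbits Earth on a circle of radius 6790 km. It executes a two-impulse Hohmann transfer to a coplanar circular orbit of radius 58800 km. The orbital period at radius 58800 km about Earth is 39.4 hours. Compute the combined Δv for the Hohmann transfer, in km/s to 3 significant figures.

Δv = 4.02 km/s

From Kepler's third law T² = 4π²r³/μ at r = 58800 km, T = 39.4 hours = 39.4 × 3600 s = 1.4184×10^5 s: μ = 4π²r³/T² = 3.98928×10^5 km³/s².
The Hohmann ellipse has a_t = (r₁ + r₂)/2 = 32795 km.
At r₁ the circular-orbit speed is v₁ = √(μ/r₁) = 7.66500 km/s.
On the transfer ellipse at r₁, vis-viva gives v_p = √[μ(2/r₁ − 1/a_t)] = 10.2635 km/s.
First burn Δv₁ = |v_p − v₁| = 2.5985 km/s.
At r₂, v₂ = √(μ/r₂) = 2.6047 km/s.
Transfer-orbit speed at r₂: v_a = √[μ(2/r₂ − 1/a_t)] = 1.1852 km/s.
Second burn Δv₂ = |v₂ − v_a| = 1.4195 km/s.
Total Δv = Δv₁ + Δv₂ = 4.018 km/s.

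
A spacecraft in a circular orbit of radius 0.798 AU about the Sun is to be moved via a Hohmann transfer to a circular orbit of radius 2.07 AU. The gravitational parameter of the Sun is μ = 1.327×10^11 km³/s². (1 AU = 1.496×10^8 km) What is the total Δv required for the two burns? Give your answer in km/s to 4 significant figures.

In km: r₁ = 0.798 × 1.496×10^8 = 1.193808×10^8 km; r₂ = 2.07 × 1.496×10^8 = 3.09672×10^8 km.
Semi-major axis of the transfer orbit: a_t = (1.193808×10^8 + 3.09672×10^8)/2 = 2.145264×10^8 km.
Circular speed at r₁: v₁ = √(μ/r₁) = √(1.327×10^11/1.193808×10^8) = 33.3402 km/s.
Transfer-orbit speed at r₁ (vis-viva equation): v_p = √[μ(2/r₁ − 1/a_t)] = 40.0570 km/s.
First burn Δv₁ = |v_p − v₁| = 6.7168 km/s.
Circular speed at r₂: v₂ = √(μ/r₂) = 20.7007 km/s.
Transfer-orbit speed at r₂: v_a = √[μ(2/r₂ − 1/a_t)] = 15.4423 km/s.
Second burn Δv₂ = |v₂ − v_a| = 5.2584 km/s.
Δv = Δv₁ + Δv₂ = 6.7168 + 5.2584 = 11.98 km/s.

Δv = 11.98 km/s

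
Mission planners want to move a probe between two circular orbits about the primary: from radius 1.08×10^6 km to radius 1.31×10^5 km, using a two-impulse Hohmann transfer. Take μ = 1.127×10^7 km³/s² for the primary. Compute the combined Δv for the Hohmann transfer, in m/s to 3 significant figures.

Transfer-ellipse semi-major axis a_t = (r₁ + r₂)/2 = (1.080×10^6 + 1.310×10^5)/2 = 6.055×10^5 km.
At r₁ the circular-orbit speed is v₁ = √(μ/r₁) = 3.2304 km/s.
Transfer-orbit speed at r₁ (v² = μ(2/r − 1/a)): v_a = √[μ(2/r₁ − 1/a_t)] = 1.5025 km/s.
First burn Δv₁ = |v_a − v₁| = 1.728 km/s.
Circular speed at r₂: v₂ = √(μ/r₂) = 9.2753 km/s.
Transfer-orbit speed at r₂: v_p = √[μ(2/r₂ − 1/a_t)] = 12.387 km/s.
Second burn Δv₂ = |v₂ − v_p| = 3.112 km/s.
Δv = Δv₁ + Δv₂ = 1.728 + 3.112 = 4.840 km/s.

Δv = 4840 m/s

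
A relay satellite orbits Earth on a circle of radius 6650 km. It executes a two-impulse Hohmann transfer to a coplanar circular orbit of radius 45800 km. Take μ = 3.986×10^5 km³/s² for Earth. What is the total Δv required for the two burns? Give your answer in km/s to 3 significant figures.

Δv = 3.95 km/s

Transfer-ellipse semi-major axis a_t = (r₁ + r₂)/2 = (6650 + 45800)/2 = 26225 km.
Circular speed at r₁: v₁ = √(μ/r₁) = √(3.986×10^5/6650) = 7.7421 km/s.
On the transfer ellipse at r₁, vis-viva equation gives v_p = √[μ(2/r₁ − 1/a_t)] = 10.231 km/s.
First burn Δv₁ = |v_p − v₁| = 2.489 km/s.
Circular speed at r₂: v₂ = √(μ/r₂) = 2.95009 km/s.
Transfer-orbit speed at r₂: v_a = √[μ(2/r₂ − 1/a_t)] = 1.48556 km/s.
Second burn Δv₂ = |v₂ − v_a| = 1.465 km/s.
Δv = Δv₁ + Δv₂ = 2.489 + 1.465 = 3.954 km/s.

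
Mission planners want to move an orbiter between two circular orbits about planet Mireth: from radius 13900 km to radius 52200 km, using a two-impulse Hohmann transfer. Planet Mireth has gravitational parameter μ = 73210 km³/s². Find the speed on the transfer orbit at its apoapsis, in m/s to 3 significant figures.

The Hohmann ellipse has a_t = (r₁ + r₂)/2 = 33050 km.
The apoapsis of the transfer ellipse is at r = 52200 km.
Applying v² = μ(2/r − 1/a_t): v = 0.7680 km/s.

v = 768 m/s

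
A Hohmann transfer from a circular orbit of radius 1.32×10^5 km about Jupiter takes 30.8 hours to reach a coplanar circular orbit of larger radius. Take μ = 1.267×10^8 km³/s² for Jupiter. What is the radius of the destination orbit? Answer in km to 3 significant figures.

r₂ = 9.49×10^5 km

Transfer time t = 30.8 hours = 1.1088×10^5 s, and t = π√(a_t³/μ).
So a_t = (μ t²/π²)^(1/3) = (1.267×10^8 × (1.1088×10^5)² / π²)^(1/3) = 5.4042×10^5 km.
Since a_t = (r₁ + r₂)/2, r₂ = 2a_t − r₁ = 2×5.4042×10^5 − 1.320×10^5 = 9.4884×10^5 km.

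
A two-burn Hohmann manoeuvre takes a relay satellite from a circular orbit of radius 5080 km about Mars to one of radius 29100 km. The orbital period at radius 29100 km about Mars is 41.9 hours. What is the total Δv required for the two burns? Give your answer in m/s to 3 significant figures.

From Kepler's third law T² = 4π²r³/μ at r = 29100 km, T = 41.9 hours = 41.9 × 3600 s = 1.5084×10^5 s: μ = 4π²r³/T² = 42756.8 km³/s².
The Hohmann ellipse has a_t = (r₁ + r₂)/2 = 17090 km.
Circular speed at r₁: v₁ = √(μ/r₁) = √(42756.8/5080) = 2.9012 km/s.
On the transfer ellipse at r₁, v² = μ(2/r − 1/a) gives v_p = √[μ(2/r₁ − 1/a_t)] = 3.7857 km/s.
First burn Δv₁ = |v_p − v₁| = 0.8845 km/s.
At r₂, v₂ = √(μ/r₂) = 1.21215 km/s.
Transfer-orbit speed at r₂: v_a = √[μ(2/r₂ − 1/a_t)] = 0.660872 km/s.
Second burn Δv₂ = |v₂ − v_a| = 0.5513 km/s.
Total Δv = Δv₁ + Δv₂ = 1.436 km/s.

Δv = 1440 m/s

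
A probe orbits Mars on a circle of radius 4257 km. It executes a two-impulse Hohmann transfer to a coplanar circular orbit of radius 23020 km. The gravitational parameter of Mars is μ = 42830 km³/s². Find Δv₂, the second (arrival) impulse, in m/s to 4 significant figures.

Δv₂ = 602.0 m/s

Transfer-ellipse semi-major axis a_t = (r₁ + r₂)/2 = (4257 + 23020)/2 = 13638.5 km.
Circular speed at r = 23020 km: v_c = √(μ/r) = 1.36402 km/s.
Transfer-orbit speed at the same r (vis-viva, a = a_t): v_t = √[μ(2/r − 1/a_t)] = 0.762061 km/s.
Δv₂ = |v_t − v_c| = |0.762061 − 1.36402| = 0.6020 km/s.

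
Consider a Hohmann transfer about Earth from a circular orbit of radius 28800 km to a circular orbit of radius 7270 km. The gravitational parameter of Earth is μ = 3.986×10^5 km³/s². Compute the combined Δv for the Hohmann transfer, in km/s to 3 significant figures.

Δv = 3.31 km/s

Semi-major axis of the transfer orbit: a_t = (28800 + 7270)/2 = 18035 km.
At r₁ the circular-orbit speed is v₁ = √(μ/r₁) = 3.72025 km/s.
On the transfer ellipse at r₁, vis-viva equation gives v_a = √[μ(2/r₁ − 1/a_t)] = 2.36201 km/s.
First burn Δv₁ = |v_a − v₁| = 1.3582 km/s.
At r₂, v₂ = √(μ/r₂) = 7.4046 km/s.
Transfer-orbit speed at r₂: v_p = √[μ(2/r₂ − 1/a_t)] = 9.3571 km/s.
Second burn Δv₂ = |v₂ − v_p| = 1.9525 km/s.
Δv = Δv₁ + Δv₂ = 1.3582 + 1.9525 = 3.311 km/s.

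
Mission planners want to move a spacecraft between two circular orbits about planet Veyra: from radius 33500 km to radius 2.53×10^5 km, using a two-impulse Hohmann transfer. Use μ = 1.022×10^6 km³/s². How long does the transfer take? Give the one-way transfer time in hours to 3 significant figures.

Transfer-ellipse semi-major axis a_t = (r₁ + r₂)/2 = (33500 + 2.530×10^5)/2 = 1.4325×10^5 km.
By Kepler's third law the transfer-orbit period is T = 2π√(a_t³/μ), so t = T/2 = 1.685×10^5 s.
Converting: 1.685×10^5 s ÷ 3600 s/hour = 46.8 hours.

t = 46.8 hours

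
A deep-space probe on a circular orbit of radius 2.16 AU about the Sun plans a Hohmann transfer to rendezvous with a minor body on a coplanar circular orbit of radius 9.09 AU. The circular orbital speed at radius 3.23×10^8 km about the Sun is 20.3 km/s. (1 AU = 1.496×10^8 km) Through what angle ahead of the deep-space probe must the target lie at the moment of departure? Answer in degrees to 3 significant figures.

φ = 92.4°

From the circular-orbit relation v² = μ/r at r = 3.23×10^8 km: μ = v²r = (20.3)² × 3.23×10^8 = 1.33105×10^11 km³/s².
In km: r₁ = 2.16 × 1.496×10^8 = 3.23136×10^8 km; r₂ = 9.09 × 1.496×10^8 = 1.359864×10^9 km.
Transfer-ellipse semi-major axis a_t = (r₁ + r₂)/2 = (3.23136×10^8 + 1.359864×10^9)/2 = 8.415×10^8 km.
The half-period of the transfer ellipse is t = π√(a_t³/μ) = 2.1020×10^8 s.
Target angular speed ω₂ = √(μ/r₂³) = 7.2754×10^-9 rad/s.
Angle swept by the target during transfer: ω₂·t = 1.5293 rad = 87.62°.
Arrival is 180° from departure on the ellipse, so φ = 180° − 87.62° = 92.4°.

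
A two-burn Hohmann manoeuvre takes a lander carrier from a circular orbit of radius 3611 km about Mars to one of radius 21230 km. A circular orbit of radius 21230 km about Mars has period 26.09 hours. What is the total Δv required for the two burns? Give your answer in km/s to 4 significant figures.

From Kepler's third law T² = 4π²r³/μ at r = 21230 km, T = 26.09 hours = 26.09 × 3600 s = 93924 s: μ = 4π²r³/T² = 42821.0 km³/s².
Transfer-ellipse semi-major axis a_t = (r₁ + r₂)/2 = (3611 + 21230)/2 = 12420.5 km.
At r₁ the circular-orbit speed is v₁ = √(μ/r₁) = 3.4436 km/s.
Transfer-orbit speed at r₁ (vis-viva equation): v_p = √[μ(2/r₁ − 1/a_t)] = 4.5022 km/s.
First burn Δv₁ = |v_p − v₁| = 1.059 km/s.
Circular speed at r₂: v₂ = √(μ/r₂) = 1.4202 km/s.
Transfer-orbit speed at r₂: v_a = √[μ(2/r₂ − 1/a_t)] = 0.76577 km/s.
Second burn Δv₂ = |v₂ − v_a| = 0.6544 km/s.
Total Δv = Δv₁ + Δv₂ = 1.713 km/s.

Δv = 1.713 km/s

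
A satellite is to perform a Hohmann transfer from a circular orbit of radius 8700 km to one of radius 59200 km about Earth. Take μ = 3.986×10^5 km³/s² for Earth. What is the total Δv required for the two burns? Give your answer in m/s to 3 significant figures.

The Hohmann ellipse has a_t = (r₁ + r₂)/2 = 33950 km.
Circular speed at r₁: v₁ = √(μ/r₁) = √(3.986×10^5/8700) = 6.7688 km/s.
Transfer-orbit speed at r₁ (v² = μ(2/r − 1/a)): v_p = √[μ(2/r₁ − 1/a_t)] = 8.9382 km/s.
First burn Δv₁ = |v_p − v₁| = 2.1694 km/s.
At r₂, v₂ = √(μ/r₂) = 2.59482 km/s.
Transfer-orbit speed at r₂: v_a = √[μ(2/r₂ − 1/a_t)] = 1.31355 km/s.
Second burn Δv₂ = |v₂ − v_a| = 1.2813 km/s.
Δv = Δv₁ + Δv₂ = 2.1694 + 1.2813 = 3.451 km/s.

Δv = 3450 m/s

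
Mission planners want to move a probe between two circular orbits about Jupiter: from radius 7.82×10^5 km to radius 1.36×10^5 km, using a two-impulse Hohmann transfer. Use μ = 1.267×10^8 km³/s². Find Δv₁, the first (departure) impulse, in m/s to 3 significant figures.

Δv₁ = 5800 m/s

The Hohmann ellipse has a_t = (r₁ + r₂)/2 = 4.590×10^5 km.
Circular speed at r = 7.820×10^5 km: v_c = √(μ/r) = 12.729 km/s.
Transfer-orbit speed at the same r (vis-viva, a = a_t): v_t = √[μ(2/r − 1/a_t)] = 6.9286 km/s.
Δv₁ = |v_t − v_c| = |6.9286 − 12.729| = 5.800 km/s.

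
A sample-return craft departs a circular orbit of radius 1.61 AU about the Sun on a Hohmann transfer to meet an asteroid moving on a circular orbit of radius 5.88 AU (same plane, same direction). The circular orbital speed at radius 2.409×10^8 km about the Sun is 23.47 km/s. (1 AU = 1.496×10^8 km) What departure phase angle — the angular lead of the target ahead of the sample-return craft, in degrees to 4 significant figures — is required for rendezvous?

From the circular-orbit relation v² = μ/r at r = 2.409×10^8 km: μ = v²r = (23.47)² × 2.409×10^8 = 1.32698×10^11 km³/s².
In km: r₁ = 1.61 × 1.496×10^8 = 2.40856×10^8 km; r₂ = 5.88 × 1.496×10^8 = 8.79648×10^8 km.
Semi-major axis of the transfer orbit: a_t = (2.40856×10^8 + 8.79648×10^8)/2 = 5.60252×10^8 km.
Transfer time t = π√(a_t³/μ) = 1.14365×10^8 s.
Target angular speed ω₂ = √(μ/r₂³) = 1.39627×10^-8 rad/s.
Angle swept by the target during transfer: ω₂·t = 1.5968 rad = 91.49°.
The sample-return craft traverses 180° on the transfer ellipse, so the target must lead by 180° − 91.49° = 88.51°.

φ = 88.51°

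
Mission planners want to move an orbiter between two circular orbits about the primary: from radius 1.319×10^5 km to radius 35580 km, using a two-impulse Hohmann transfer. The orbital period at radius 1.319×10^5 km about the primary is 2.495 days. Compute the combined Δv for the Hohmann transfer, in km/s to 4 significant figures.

Δv = 3.226 km/s

From Kepler's third law T² = 4π²r³/μ at r = 1.319×10^5 km, T = 2.495 days = 2.495 × 86400 s = 2.15568×10^5 s: μ = 4π²r³/T² = 1.94951×10^6 km³/s².
Transfer-ellipse semi-major axis a_t = (r₁ + r₂)/2 = (1.319×10^5 + 35580)/2 = 83740 km.
Circular speed at r₁: v₁ = √(μ/r₁) = √(1.94951×10^6/1.319×10^5) = 3.8445 km/s.
On the transfer ellipse at r₁, vis-viva equation gives v_a = √[μ(2/r₁ − 1/a_t)] = 2.5060 km/s.
First burn Δv₁ = |v_a − v₁| = 1.3385 km/s.
At r₂, v₂ = √(μ/r₂) = 7.4022 km/s.
Transfer-orbit speed at r₂: v_p = √[μ(2/r₂ − 1/a_t)] = 9.2900 km/s.
Second burn Δv₂ = |v₂ − v_p| = 1.8878 km/s.
Total Δv = Δv₁ + Δv₂ = 3.226 km/s.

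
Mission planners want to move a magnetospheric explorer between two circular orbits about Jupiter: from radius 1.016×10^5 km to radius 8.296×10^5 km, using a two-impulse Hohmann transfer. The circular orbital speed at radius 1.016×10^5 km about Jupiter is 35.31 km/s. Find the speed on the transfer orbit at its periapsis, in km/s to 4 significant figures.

v = 47.13 km/s

From the circular-orbit relation v² = μ/r at r = 1.016×10^5 km: μ = v²r = (35.31)² × 1.016×10^5 = 1.26674×10^8 km³/s².
The Hohmann ellipse has a_t = (r₁ + r₂)/2 = 4.656×10^5 km.
At periapsis, r = 1.016×10^5 km.
From the vis-viva equation, v = √[μ(2/r − 1/a_t)] = 47.13 km/s.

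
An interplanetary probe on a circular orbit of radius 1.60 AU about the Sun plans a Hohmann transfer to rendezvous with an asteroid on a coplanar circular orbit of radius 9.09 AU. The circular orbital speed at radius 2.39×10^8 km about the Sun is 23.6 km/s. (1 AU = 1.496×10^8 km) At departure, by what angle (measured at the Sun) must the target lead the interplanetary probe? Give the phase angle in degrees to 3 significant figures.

φ = 98.8°

From the circular-orbit relation v² = μ/r at r = 2.39×10^8 km: μ = v²r = (23.6)² × 2.39×10^8 = 1.33113×10^11 km³/s².
In km: r₁ = 1.60 × 1.496×10^8 = 2.3936×10^8 km; r₂ = 9.09 × 1.496×10^8 = 1.359864×10^9 km.
Semi-major axis of the transfer orbit: a_t = (2.3936×10^8 + 1.359864×10^9)/2 = 7.99612×10^8 km.
The half-period of the transfer ellipse is t = π√(a_t³/μ) = 1.94696×10^8 s.
Target angular speed ω₂ = √(μ/r₂³) = 7.27558×10^-9 rad/s.
Angle swept by the target during transfer: ω₂·t = 1.4165 rad = 81.16°.
The interplanetary probe traverses 180° on the transfer ellipse, so the target must lead by 180° − 81.16° = 98.8°.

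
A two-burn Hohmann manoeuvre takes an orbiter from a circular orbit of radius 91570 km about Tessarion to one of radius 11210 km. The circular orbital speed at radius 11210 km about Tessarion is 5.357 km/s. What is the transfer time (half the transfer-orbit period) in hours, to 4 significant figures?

From the circular-orbit relation v² = μ/r at r = 11210 km: μ = v²r = (5.357)² × 11210 = 3.21698×10^5 km³/s².
Transfer-ellipse semi-major axis a_t = (r₁ + r₂)/2 = (91570 + 11210)/2 = 51390 km.
Transfer time t = π√(a_t³/μ) = π√((51390)³ / 3.21698×10^5) = 64527 s.
Converting: 64527 s ÷ 3600 s/hour = 17.92 hours.

t = 17.92 hours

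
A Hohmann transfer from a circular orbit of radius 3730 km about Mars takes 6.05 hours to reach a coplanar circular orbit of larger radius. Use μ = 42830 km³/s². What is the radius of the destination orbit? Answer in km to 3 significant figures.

r₂ = 21700 km

Transfer time t = 6.05 hours = 21780 s, and t = π√(a_t³/μ).
So a_t = (μ t²/π²)^(1/3) = (42830 × (21780)² / π²)^(1/3) = 12721 km.
Since a_t = (r₁ + r₂)/2, r₂ = 2a_t − r₁ = 2×12721 − 3730 = 21712 km.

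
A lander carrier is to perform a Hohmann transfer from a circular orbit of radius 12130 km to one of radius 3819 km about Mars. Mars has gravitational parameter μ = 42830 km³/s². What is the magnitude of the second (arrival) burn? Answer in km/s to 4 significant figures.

Δv₂ = 0.7814 km/s

Transfer-ellipse semi-major axis a_t = (r₁ + r₂)/2 = (12130 + 3819)/2 = 7974.5 km.
Circular speed at r = 3819 km: v_c = √(μ/r) = 3.3489 km/s.
Vis-viva on the transfer ellipse at r = 3819 km gives v_t = √[μ(2/r − 1/a_t)] = 4.1303 km/s.
Δv₂ = |v_t − v_c| = |4.1303 − 3.3489| = 0.7814 km/s.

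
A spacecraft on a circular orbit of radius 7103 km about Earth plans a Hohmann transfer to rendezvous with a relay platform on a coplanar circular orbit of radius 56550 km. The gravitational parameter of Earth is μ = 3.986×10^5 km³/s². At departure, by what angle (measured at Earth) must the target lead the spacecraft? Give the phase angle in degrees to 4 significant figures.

φ = 104.0°

The Hohmann ellipse has a_t = (r₁ + r₂)/2 = 31826.5 km.
Transfer time t = π√(a_t³/μ) = 28253 s.
The target's mean motion on its circular orbit is ω₂ = √(μ/r₂³) = 4.6948×10^-5 rad/s.
Angle swept by the target during transfer: ω₂·t = 1.3264 rad = 76.00°.
Arrival is 180° from departure on the ellipse, so φ = 180° − 76.00° = 104.0°.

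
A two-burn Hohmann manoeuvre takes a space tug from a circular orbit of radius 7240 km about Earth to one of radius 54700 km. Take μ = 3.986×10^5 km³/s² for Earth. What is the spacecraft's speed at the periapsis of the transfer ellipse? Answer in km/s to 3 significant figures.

v = 9.86 km/s

The Hohmann ellipse has a_t = (r₁ + r₂)/2 = 30970 km.
At periapsis, r = 7240 km.
Vis-viva: v = √[μ(2/r − 1/a_t)] = √[3.986×10^5 × (2/7240 − 1/30970)] = 9.861 km/s.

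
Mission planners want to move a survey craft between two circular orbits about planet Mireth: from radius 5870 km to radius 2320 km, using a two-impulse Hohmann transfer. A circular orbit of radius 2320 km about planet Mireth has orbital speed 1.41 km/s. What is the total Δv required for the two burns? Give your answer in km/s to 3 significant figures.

Δv = 0.497 km/s

From the circular-orbit relation v² = μ/r at r = 2320 km: μ = v²r = (1.41)² × 2320 = 4612.39 km³/s².
Semi-major axis of the transfer orbit: a_t = (5870 + 2320)/2 = 4095 km.
At r₁ the circular-orbit speed is v₁ = √(μ/r₁) = 0.8864 km/s.
On the transfer ellipse at r₁, vis-viva equation gives v_a = √[μ(2/r₁ − 1/a_t)] = 0.6672 km/s.
First burn Δv₁ = |v_a − v₁| = 0.2192 km/s.
At r₂, v₂ = √(μ/r₂) = 1.4100 km/s.
Transfer-orbit speed at r₂: v_p = √[μ(2/r₂ − 1/a_t)] = 1.6882 km/s.
Second burn Δv₂ = |v₂ − v_p| = 0.2782 km/s.
Δv = Δv₁ + Δv₂ = 0.2192 + 0.2782 = 0.4974 km/s.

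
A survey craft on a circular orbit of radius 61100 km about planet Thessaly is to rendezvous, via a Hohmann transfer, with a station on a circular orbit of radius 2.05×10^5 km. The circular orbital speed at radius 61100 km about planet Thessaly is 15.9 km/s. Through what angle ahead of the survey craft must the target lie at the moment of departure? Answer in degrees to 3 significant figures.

φ = 85.9°

From the circular-orbit relation v² = μ/r at r = 61100 km: μ = v²r = (15.9)² × 61100 = 1.54467×10^7 km³/s².
The Hohmann ellipse has a_t = (r₁ + r₂)/2 = 1.3305×10^5 km.
Transfer time t = π√(a_t³/μ) = 38793.1 s.
Target angular speed ω₂ = √(μ/r₂³) = 4.23435×10^-5 rad/s.
Angle swept by the target during transfer: ω₂·t = 1.64264 rad = 94.12°.
Arrival is 180° from departure on the ellipse, so φ = 180° − 94.12° = 85.9°.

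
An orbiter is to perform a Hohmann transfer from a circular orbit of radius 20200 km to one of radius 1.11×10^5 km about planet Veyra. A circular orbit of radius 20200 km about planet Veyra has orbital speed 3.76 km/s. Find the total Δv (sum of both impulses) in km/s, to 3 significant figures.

From the circular-orbit relation v² = μ/r at r = 20200 km: μ = v²r = (3.76)² × 20200 = 2.85580×10^5 km³/s².
Transfer-ellipse semi-major axis a_t = (r₁ + r₂)/2 = (20200 + 1.110×10^5)/2 = 65600 km.
Circular speed at r₁: v₁ = √(μ/r₁) = √(2.85580×10^5/20200) = 3.760 km/s.
On the transfer ellipse at r₁, vis-viva gives v_p = √[μ(2/r₁ − 1/a_t)] = 4.891 km/s.
First burn Δv₁ = |v_p − v₁| = 1.131 km/s.
At r₂, v₂ = √(μ/r₂) = 1.604 km/s.
Transfer-orbit speed at r₂: v_a = √[μ(2/r₂ − 1/a_t)] = 0.8901 km/s.
Second burn Δv₂ = |v₂ − v_a| = 0.7139 km/s.
Δv = Δv₁ + Δv₂ = 1.131 + 0.7139 = 1.845 km/s.

Δv = 1.84 km/s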